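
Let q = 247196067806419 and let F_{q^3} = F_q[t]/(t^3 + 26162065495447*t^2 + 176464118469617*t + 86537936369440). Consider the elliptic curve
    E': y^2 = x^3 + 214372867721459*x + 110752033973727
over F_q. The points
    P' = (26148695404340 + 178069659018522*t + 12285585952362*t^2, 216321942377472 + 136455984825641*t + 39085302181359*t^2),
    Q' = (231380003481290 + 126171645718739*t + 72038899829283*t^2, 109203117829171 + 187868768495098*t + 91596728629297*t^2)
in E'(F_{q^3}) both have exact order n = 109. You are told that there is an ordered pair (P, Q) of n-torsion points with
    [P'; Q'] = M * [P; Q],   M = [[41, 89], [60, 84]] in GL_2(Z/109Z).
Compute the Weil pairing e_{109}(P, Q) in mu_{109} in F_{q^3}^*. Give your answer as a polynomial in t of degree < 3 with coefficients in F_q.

Under M = [[41,89],[60,84]] in GL_2(Z/109), e_{109}(P',Q') = e_{109}(P,Q)^(41*84-89*60 mod 109).
det(M) mod 109 = 66; its inverse in (Z/109)^* is 38 (check: 66*38 mod 109 = 1).
Miller loop for e_{109} over F_{247196067806419^3}: bits of 109 = 1101101; 6 double steps + 4 add steps, l/v at each.
The quotient is 2728861433052 + 151314759126513*t + 178143452807112*t^2.
Finally e_{109}(P,Q) = 27720552685140 + 195118802512778*t + 16504886735026*t^2.

27720552685140 + 195118802512778*t + 16504886735026*t^2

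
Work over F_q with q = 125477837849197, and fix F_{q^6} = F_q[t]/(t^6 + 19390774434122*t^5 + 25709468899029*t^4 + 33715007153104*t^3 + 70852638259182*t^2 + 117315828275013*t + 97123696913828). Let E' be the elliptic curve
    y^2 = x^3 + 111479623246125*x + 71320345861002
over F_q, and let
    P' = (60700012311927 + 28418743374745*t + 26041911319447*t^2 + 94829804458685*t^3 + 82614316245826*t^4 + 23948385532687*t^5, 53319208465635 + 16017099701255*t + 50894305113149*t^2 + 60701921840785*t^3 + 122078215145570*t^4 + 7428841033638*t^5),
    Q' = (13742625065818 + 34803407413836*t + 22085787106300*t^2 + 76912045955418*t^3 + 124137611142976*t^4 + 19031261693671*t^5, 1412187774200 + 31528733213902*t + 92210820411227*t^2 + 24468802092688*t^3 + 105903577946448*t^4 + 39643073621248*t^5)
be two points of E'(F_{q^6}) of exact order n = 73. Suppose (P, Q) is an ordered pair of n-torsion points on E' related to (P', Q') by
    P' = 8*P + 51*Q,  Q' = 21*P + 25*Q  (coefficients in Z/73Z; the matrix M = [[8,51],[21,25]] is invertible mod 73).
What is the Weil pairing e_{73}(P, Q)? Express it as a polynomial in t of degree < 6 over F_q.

The 73-Weil pairing on E[73] over F_{125477837849197} is alternating-bilinear: e_{73}(P',Q') = e_{73}(P,Q)^det(M).
So e_{73}(P,Q) = e_{73}(P',Q')^{44}, since 5*44 = 1 mod 73.
Miller loop for e_{73} over F_{125477837849197^6}: bits of 73 = 1001001; 6 double steps + 2 add steps, l/v at each.
e_{73}(P',Q') = 112941388170845 + 116127002233239*t + 65963112542329*t^2 + 42242348908514*t^3 + 102431830053289*t^4 + 101806220839476*t^5.
Hence e(P,Q) = 92972773326105 + 28889574447092*t + 48353609464645*t^2 + 26081666380507*t^3 + 118942905277687*t^4 + 113023754361994*t^5 in F_{125477837849197^6}^*.

92972773326105 + 28889574447092*t + 48353609464645*t^2 + 26081666380507*t^3 + 118942905277687*t^4 + 113023754361994*t^5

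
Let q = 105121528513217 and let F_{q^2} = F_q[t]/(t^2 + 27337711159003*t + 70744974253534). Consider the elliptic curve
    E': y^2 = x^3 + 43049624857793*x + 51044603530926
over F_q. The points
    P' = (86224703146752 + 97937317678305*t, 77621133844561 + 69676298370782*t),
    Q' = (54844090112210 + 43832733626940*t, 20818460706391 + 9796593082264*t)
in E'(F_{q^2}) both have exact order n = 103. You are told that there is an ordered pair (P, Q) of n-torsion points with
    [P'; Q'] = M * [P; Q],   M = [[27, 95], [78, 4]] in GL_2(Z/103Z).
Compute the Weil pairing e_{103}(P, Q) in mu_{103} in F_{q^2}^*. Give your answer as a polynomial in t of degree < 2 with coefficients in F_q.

e_{103}(aP+bQ,cP+dQ) = e_{103}(P,Q)^(ad-bc); with (a,b,c,d)=(27,95,78,4) this gives the det-103 law.
Inverting 11 mod 103: 75. Thus e_{103}(P,Q) = e(P',Q')^{75}.
n = 103 = (1100111)_2 (7 bits, wt 5); accumulate f_{103,P'}(Q'+S)/f_{103,P'}(S) along the 6-step ladder.
Miller gives e_{103}(P',Q') = 45013837908625 + 2761466339935*t in F_{105121528513217^2}.
(45013837908625 + 2761466339935*t)^{75} mod (105121528513217,f) = 17630936378941 + 10097929230404*t.

17630936378941 + 10097929230404*t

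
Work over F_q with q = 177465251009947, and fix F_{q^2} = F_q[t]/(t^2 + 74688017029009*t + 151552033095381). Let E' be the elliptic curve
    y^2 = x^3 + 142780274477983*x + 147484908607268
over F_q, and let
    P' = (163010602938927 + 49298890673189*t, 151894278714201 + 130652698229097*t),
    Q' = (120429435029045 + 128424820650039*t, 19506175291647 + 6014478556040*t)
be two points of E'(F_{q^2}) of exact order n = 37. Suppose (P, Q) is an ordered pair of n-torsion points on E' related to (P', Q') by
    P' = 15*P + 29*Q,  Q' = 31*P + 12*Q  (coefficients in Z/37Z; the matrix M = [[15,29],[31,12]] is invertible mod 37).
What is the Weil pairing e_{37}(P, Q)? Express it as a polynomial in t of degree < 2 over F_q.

55110402308287 + 139612329971568*t

The 37-Weil pairing on E[37] over F_{177465251009947} is alternating-bilinear: e_{37}(P',Q') = e_{37}(P,Q)^det(M).
So e_{37}(P,Q) = e_{37}(P',Q')^{30}, since 21*30 = 1 mod 37.
Double-and-add over 100101: 6-1 doublings, 3-1 additions; each step l_{T,T}/v_{2T} or l_{T,P'}/v at Q'+S for random S.
So e_{37}(P',Q') = 11296255226116 + 58714400390127*t.
e_{37}(P,Q) = (11296255226116 + 58714400390127*t)^{30} = 55110402308287 + 139612329971568*t.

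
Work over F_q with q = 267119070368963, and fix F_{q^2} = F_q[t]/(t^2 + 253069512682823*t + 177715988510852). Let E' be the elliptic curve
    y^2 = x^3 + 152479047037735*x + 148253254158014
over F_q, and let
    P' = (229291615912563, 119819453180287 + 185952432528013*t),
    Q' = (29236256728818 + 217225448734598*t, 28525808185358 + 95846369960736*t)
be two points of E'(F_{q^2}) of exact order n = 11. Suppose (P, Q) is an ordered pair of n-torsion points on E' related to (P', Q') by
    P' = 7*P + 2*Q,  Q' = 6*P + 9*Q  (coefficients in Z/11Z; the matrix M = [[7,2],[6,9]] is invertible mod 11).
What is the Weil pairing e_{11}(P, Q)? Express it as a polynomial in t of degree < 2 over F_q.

e_{11}(aP+bQ,cP+dQ) = e_{11}(P,Q)^(ad-bc); with (a,b,c,d)=(7,2,6,9) this gives the det-11 law.
det M = 7*9 - 2*6 = 51 = 7 (mod 11); 7^{-1} = 8 (mod 11).
4-bit Miller (1011) on E'/F_{267119070368963} with a'=152479047037735, b'=148253254158014: accumulate tangent/chord ratios at Q'+S and P'+S'.
f_P(D_Q)/f_Q(D_P) = 265062953502936 + 47912220732631*t.
Hence e(P,Q) = 103896112655167 + 97124286579435*t in F_{267119070368963^2}^*.

103896112655167 + 97124286579435*t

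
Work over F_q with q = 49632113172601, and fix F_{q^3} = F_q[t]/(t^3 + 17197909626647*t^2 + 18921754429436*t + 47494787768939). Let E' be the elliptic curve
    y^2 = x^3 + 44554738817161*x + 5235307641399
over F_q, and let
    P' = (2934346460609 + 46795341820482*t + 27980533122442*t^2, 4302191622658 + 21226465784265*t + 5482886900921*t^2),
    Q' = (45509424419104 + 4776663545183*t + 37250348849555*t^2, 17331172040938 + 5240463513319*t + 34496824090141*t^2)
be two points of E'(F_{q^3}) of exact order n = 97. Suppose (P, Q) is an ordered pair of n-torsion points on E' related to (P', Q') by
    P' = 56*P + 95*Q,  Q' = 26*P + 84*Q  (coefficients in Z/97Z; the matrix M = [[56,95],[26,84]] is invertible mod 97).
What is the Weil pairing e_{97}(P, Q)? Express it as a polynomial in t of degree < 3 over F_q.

Under M = [[56,95],[26,84]] in GL_2(Z/97), e_{97}(P',Q') = e_{97}(P,Q)^(56*84-95*26 mod 97).
det(M) mod 97 = 3; its inverse in (Z/97)^* is 65 (check: 3*65 mod 97 = 1).
7-bit Miller (1100001) on E'/F_{49632113172601} with a'=44554738817161, b'=5235307641399: accumulate tangent/chord ratios at Q'+S and P'+S'.
Miller gives e_{97}(P',Q') = 12005912855778 + 4985699313346*t + 14970742983731*t^2 in F_{49632113172601^3}.
Finally e_{97}(P,Q) = 31668994142074 + 32294035862267*t + 29237938034647*t^2.

31668994142074 + 32294035862267*t + 29237938034647*t^2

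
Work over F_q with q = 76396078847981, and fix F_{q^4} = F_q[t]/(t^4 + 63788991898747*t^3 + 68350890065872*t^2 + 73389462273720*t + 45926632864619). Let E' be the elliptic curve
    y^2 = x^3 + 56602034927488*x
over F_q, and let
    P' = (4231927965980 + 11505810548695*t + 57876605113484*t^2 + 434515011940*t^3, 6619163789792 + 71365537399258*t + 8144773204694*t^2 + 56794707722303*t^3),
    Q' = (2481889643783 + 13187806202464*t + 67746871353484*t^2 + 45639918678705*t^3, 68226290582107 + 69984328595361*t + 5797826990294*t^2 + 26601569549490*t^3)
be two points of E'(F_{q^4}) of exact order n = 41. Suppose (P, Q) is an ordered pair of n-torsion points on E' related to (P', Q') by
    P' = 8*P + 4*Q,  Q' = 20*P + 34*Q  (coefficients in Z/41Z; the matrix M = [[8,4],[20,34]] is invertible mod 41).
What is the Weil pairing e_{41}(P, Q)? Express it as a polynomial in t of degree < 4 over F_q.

55125323300024 + 58558371699631*t + 28203591601345*t^2 + 38072062417107*t^3

Under M = [[8,4],[20,34]] in GL_2(Z/41), e_{41}(P',Q') = e_{41}(P,Q)^(8*34-4*20 mod 41).
det M = 8*34 - 4*20 = 192 = 28 (mod 41); 28^{-1} = 22 (mod 41).
6-bit Miller (101001) on E'/F_{76396078847981} with a'=56602034927488, b'=0: accumulate tangent/chord ratios at Q'+S and P'+S'.
f_P(D_Q)/f_Q(D_P) = 5291083664847 + 48707622582630*t + 13487468791942*t^2 + 63299638816008*t^3.
Finally e_{41}(P,Q) = 55125323300024 + 58558371699631*t + 28203591601345*t^2 + 38072062417107*t^3.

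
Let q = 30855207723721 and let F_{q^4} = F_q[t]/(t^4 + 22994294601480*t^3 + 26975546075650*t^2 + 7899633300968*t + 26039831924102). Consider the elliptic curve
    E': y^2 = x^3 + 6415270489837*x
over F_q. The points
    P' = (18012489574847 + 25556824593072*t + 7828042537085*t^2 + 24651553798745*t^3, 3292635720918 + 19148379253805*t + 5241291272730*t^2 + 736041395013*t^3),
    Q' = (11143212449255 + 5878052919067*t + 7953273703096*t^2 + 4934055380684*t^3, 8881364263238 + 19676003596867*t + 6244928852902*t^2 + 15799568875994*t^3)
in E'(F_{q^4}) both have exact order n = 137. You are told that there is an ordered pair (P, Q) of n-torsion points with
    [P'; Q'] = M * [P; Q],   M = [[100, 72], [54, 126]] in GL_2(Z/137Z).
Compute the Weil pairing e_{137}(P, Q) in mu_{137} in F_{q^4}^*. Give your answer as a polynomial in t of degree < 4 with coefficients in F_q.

6312402767334 + 20402102277364*t + 22030818840641*t^2 + 25773246704757*t^3

Alternating bilinearity on E[137] (values in mu_{137} in F_{30855207723721^4}) gives e(P',Q') = e(P,Q)^det(M).
det M = 100*126 - 72*54 = 8712 = 81 (mod 137); 81^{-1} = 22 (mod 137).
Build f_{137,P'} and f_{137,Q'} via the 8-bit ladder of 137=10001001_2; evaluate at shifted divisors; quotient in F_{30855207723721^4}.
e_{137}(P',Q') = 12411723981262 + 5833861543399*t + 21955648932042*t^2 + 26158154346481*t^3.
Thus e_{137}(P,Q) = 6312402767334 + 20402102277364*t + 22030818840641*t^2 + 25773246704757*t^3.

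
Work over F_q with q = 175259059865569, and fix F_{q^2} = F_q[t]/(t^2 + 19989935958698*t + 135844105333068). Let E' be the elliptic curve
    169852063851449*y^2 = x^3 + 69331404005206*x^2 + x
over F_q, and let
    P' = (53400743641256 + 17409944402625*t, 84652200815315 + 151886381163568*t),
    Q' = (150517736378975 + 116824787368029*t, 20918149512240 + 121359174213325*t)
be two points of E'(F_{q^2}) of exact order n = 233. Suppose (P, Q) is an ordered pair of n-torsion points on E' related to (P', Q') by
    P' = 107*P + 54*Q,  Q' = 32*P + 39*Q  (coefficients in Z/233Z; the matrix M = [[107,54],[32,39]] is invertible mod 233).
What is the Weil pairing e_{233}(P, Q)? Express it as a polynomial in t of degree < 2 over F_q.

Under M = [[107,54],[32,39]] in GL_2(Z/233), e_{233}(P',Q') = e_{233}(P,Q)^(107*39-54*32 mod 233).
107*39 - 54*32 = 2445; reduced mod 233: det = 115, inverse 77.
Undo Montgomery via alpha=148704636783722, beta=58364575978702: (a',b')=(38090723606083,63107727956351) over F_{175259059865569}.
Run Miller on y^2=x^3+38090723606083*x+63107727956351 over F_{175259059865569}: ladder 11101001 (8 bits); e = f_P(D_Q)/f_Q(D_P).
Result: e(P',Q') = 630408524579 + 174856813672772*t.
(630408524579 + 174856813672772*t)^{77} mod (175259059865569,f) = 89322865448597 + 13584639842285*t.

89322865448597 + 13584639842285*t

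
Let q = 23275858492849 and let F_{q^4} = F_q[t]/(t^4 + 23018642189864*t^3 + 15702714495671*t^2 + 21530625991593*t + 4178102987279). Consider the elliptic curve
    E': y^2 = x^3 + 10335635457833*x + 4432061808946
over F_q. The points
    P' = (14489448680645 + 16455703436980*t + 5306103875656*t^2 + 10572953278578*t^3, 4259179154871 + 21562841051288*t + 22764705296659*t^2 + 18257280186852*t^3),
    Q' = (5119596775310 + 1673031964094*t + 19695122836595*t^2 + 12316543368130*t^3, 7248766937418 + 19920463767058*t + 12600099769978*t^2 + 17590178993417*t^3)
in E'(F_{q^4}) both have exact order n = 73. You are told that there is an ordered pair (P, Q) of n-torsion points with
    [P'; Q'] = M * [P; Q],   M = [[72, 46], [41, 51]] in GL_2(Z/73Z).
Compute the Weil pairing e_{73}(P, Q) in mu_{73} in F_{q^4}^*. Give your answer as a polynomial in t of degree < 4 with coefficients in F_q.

e_{73} is bilinear + alternating on E[73], so e_{73}(72*P + 46*Q, 41*P + 51*Q) = e_{73}(P,Q)^(72*51-46*41).
det(M) mod 73 = 34; its inverse in (Z/73)^* is 58 (check: 34*58 mod 73 = 1).
Build f_{73,P'} and f_{73,Q'} via the 7-bit ladder of 73=1001001_2; evaluate at shifted divisors; quotient in F_{23275858492849^4}.
Result: e(P',Q') = 2885474973716 + 22000908609272*t + 12099170537683*t^2 + 2680653031950*t^3.
Finally e_{73}(P,Q) = 4687217699226 + 17538358788902*t + 13291287784487*t^2 + 7212420725457*t^3.

4687217699226 + 17538358788902*t + 13291287784487*t^2 + 7212420725457*t^3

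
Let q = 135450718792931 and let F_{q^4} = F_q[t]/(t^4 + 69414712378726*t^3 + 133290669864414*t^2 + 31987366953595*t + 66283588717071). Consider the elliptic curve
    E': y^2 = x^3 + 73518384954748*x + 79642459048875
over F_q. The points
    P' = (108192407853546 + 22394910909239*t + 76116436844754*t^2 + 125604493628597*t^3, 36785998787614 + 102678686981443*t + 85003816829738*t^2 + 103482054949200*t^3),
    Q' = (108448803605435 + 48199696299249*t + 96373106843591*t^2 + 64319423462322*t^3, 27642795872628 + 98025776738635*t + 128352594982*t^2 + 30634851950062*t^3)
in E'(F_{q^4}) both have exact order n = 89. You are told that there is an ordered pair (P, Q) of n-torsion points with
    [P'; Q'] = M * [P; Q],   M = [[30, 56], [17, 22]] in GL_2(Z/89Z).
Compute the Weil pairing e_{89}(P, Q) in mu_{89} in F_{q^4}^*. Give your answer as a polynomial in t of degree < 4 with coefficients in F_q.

50468402303611 + 77191568207669*t + 72465143945812*t^2 + 11000539163484*t^3

e_{89} is bilinear + alternating on E[89], so e_{89}(30*P + 56*Q, 17*P + 22*Q) = e_{89}(P,Q)^(30*22-56*17).
det M = 30*22 - 56*17 = -292 = 64 (mod 89); 64^{-1} = 32 (mod 89).
Build f_{89,P'} and f_{89,Q'} via the 7-bit ladder of 89=1011001_2; evaluate at shifted divisors; quotient in F_{135450718792931^4}.
Result: e(P',Q') = 68201917735325 + 130259605822527*t + 131174150498586*t^2 + 30257133203764*t^3.
Thus e_{89}(P,Q) = 50468402303611 + 77191568207669*t + 72465143945812*t^2 + 11000539163484*t^3.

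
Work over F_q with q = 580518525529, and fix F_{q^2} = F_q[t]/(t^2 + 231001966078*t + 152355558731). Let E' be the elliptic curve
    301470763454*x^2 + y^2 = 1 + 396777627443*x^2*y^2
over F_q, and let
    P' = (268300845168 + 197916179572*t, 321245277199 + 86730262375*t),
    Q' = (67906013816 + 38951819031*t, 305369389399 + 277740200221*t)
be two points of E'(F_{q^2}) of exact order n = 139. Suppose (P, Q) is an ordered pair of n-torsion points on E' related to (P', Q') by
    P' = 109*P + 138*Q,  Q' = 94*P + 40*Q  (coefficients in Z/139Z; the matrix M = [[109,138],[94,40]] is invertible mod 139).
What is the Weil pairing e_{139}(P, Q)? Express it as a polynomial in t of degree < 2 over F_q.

e_{139}(aP+bQ,cP+dQ) = e_{139}(P,Q)^(ad-bc); with (a,b,c,d)=(109,138,94,40) this gives the det-139 law.
det(M) mod 139 = 6; its inverse in (Z/139)^* is 116 (check: 6*116 mod 139 = 1).
Edwards a_E,d_E -> Montgomery A=127074406952,B=155662827068 -> Weierstrass 0,15455809161 via alpha=19621644228,beta=121302915385.
8-bit Miller (10001011) on E'/F_{580518525529} with a'=0, b'=15455809161: accumulate tangent/chord ratios at Q'+S and P'+S'.
Miller gives e_{139}(P',Q') = 425300859501 + 354517815077*t in F_{580518525529^2}.
e_{139}(P,Q) = (425300859501 + 354517815077*t)^{116} = 273759098722 + 27048138927*t.

273759098722 + 27048138927*t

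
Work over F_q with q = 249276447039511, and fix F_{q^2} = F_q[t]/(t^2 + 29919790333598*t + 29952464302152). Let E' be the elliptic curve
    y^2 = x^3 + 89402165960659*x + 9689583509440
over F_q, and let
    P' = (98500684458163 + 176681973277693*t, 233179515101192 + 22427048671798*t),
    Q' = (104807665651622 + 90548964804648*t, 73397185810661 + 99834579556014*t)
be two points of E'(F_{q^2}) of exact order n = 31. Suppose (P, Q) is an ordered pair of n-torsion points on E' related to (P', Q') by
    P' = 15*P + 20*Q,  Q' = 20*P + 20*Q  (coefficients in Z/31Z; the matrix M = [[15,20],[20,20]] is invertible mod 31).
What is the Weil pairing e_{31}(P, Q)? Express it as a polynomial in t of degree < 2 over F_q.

72610278642894 + 195692033877113*t

Since e_{31}(P,P)=e_{31}(Q,Q)=1 and e_{31}(Q,P)=e_{31}(P,Q)^{-1}, expanding e_{31}(15*P + 20*Q,20*P + 20*Q) leaves e(P,Q)^det(M).
det(M) mod 31 = 24; its inverse in (Z/31)^* is 22 (check: 24*22 mod 31 = 1).
Run Miller on y^2=x^3+89402165960659*x+9689583509440 over F_{249276447039511}: ladder 11111 (5 bits); e = f_P(D_Q)/f_Q(D_P).
Result: e(P',Q') = 20620514108486 + 64228953644982*t.
Thus e_{31}(P,Q) = 72610278642894 + 195692033877113*t.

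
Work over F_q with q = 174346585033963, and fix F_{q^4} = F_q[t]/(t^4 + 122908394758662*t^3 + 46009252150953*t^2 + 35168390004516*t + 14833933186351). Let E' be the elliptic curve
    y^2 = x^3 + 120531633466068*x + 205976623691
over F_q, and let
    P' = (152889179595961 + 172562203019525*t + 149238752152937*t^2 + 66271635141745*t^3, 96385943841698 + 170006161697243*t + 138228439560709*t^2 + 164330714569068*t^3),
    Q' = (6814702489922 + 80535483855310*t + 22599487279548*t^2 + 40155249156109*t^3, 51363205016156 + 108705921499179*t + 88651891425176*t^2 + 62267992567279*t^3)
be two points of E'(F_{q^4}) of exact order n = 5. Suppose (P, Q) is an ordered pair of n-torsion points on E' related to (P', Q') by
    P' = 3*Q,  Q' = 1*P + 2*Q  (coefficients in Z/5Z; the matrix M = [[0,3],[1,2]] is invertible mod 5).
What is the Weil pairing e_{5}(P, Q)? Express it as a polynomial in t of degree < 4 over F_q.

The 5-Weil pairing on E[5] over F_{174346585033963} is alternating-bilinear: e_{5}(P',Q') = e_{5}(P,Q)^det(M).
det M = 0*2 - 3*1 = -3 = 2 (mod 5); 2^{-1} = 3 (mod 5).
3-bit Miller (101) on E'/F_{174346585033963} with a'=120531633466068, b'=205976623691: accumulate tangent/chord ratios at Q'+S and P'+S'.
The quotient is 16991323406578 + 172783674430714*t + 123635201026859*t^2 + 26072271111849*t^3.
e_{5}(P,Q) = (16991323406578 + 172783674430714*t + 123635201026859*t^2 + 26072271111849*t^3)^{3} = 77204231152929 + 11708791287592*t + 68274107438172*t^2 + 162711945093813*t^3.

77204231152929 + 11708791287592*t + 68274107438172*t^2 + 162711945093813*t^3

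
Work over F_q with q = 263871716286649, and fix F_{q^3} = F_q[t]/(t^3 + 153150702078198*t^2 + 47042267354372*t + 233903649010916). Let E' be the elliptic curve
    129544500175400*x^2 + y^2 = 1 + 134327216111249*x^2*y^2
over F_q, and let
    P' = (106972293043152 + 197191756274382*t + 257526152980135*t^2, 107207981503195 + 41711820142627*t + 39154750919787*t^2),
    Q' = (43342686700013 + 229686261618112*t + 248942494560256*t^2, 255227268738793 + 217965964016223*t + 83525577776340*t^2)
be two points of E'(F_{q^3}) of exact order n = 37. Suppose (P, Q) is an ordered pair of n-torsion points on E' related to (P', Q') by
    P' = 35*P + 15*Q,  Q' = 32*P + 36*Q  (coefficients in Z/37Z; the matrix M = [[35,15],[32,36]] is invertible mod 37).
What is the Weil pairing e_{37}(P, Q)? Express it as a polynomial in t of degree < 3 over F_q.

The 37-Weil pairing on E[37] over F_{263871716286649} is alternating-bilinear: e_{37}(P',Q') = e_{37}(P,Q)^det(M).
Inverting 3 mod 37: 25. Thus e_{37}(P,Q) = e(P',Q')^{25}.
Edwards a_E,d_E -> Montgomery A=0,B=246581344172205 -> Weierstrass 201035686067264,0 via alpha=0,beta=64772250087700.
n = 37 = (100101)_2 (6 bits, wt 3); accumulate f_{37,P'}(Q'+S)/f_{37,P'}(S) along the 5-step ladder.
Result: e(P',Q') = 254327578620554 + 240150631893810*t + 225415830165716*t^2.
Hence e(P,Q) = 208023025133985 + 213729228194250*t + 204229737472982*t^2 in F_{263871716286649^3}^*.

208023025133985 + 213729228194250*t + 204229737472982*t^2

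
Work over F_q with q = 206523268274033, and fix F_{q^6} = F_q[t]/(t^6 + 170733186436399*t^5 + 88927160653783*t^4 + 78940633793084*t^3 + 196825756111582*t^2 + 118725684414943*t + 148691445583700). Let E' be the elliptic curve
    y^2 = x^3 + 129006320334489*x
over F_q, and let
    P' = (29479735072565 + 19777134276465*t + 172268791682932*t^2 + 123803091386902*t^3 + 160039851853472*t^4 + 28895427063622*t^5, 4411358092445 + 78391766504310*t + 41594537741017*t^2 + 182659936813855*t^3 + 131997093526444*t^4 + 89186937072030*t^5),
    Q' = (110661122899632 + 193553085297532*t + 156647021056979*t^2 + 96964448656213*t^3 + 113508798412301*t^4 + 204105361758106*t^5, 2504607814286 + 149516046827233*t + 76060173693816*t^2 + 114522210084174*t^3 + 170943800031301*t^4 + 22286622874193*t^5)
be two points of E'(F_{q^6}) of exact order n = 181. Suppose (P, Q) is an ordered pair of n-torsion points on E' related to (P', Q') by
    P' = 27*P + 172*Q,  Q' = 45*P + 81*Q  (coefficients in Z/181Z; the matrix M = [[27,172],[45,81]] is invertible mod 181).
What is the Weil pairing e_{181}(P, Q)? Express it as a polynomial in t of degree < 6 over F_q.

The 181-Weil pairing on E[181] over F_{206523268274033} is alternating-bilinear: e_{181}(P',Q') = e_{181}(P,Q)^det(M).
Inverting 58 mod 181: 103. Thus e_{181}(P,Q) = e(P',Q')^{103}.
Build f_{181,P'} and f_{181,Q'} via the 8-bit ladder of 181=10110101_2; evaluate at shifted divisors; quotient in F_{206523268274033^6}.
The quotient is 87251998191858 + 190999403471713*t + 193744920107529*t^2 + 58511909809900*t^3 + 87750811656578*t^4 + 32416297371783*t^5.
e_{181}(P,Q) = (87251998191858 + 190999403471713*t + 193744920107529*t^2 + 58511909809900*t^3 + 87750811656578*t^4 + 32416297371783*t^5)^{103} = 181883644811760 + 40876265498441*t + 157826536073094*t^2 + 125206991193699*t^3 + 173059178796613*t^4 + 90547660704028*t^5.

181883644811760 + 40876265498441*t + 157826536073094*t^2 + 125206991193699*t^3 + 173059178796613*t^4 + 90547660704028*t^5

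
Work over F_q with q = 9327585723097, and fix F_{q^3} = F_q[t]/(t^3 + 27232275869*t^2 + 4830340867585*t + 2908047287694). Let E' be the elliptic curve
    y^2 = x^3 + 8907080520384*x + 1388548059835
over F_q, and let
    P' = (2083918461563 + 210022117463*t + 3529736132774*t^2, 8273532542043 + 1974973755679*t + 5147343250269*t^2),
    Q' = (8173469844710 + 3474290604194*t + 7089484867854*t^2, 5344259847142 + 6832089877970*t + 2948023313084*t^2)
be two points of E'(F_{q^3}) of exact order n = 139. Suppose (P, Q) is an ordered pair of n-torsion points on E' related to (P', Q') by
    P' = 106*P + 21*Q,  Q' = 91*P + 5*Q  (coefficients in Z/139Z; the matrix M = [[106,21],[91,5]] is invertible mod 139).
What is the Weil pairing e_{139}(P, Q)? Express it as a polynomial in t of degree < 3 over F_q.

2336115592329 + 342625230192*t + 8264333266789*t^2

Under M = [[106,21],[91,5]] in GL_2(Z/139), e_{139}(P',Q') = e_{139}(P,Q)^(106*5-21*91 mod 139).
Hence e(P,Q) = e(P',Q')^{31} where 31 = 9^{-1} mod 139.
Build f_{139,P'} and f_{139,Q'} via the 8-bit ladder of 139=10001011_2; evaluate at shifted divisors; quotient in F_{9327585723097^3}.
The quotient is 8116502964016 + 1902003766773*t + 3520843860696*t^2.
Hence e(P,Q) = 2336115592329 + 342625230192*t + 8264333266789*t^2 in F_{9327585723097^3}^*.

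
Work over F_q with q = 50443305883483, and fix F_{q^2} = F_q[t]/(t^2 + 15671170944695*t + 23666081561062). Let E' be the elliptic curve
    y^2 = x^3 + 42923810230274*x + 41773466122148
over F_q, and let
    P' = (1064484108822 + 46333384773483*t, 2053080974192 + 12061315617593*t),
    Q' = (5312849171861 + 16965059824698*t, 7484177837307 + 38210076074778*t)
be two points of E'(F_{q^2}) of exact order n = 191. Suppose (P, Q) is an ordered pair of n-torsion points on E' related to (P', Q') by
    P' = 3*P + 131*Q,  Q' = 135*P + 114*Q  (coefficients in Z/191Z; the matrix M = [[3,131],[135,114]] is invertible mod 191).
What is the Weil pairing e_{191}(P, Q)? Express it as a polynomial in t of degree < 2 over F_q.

Since e_{191}(P,P)=e_{191}(Q,Q)=1 and e_{191}(Q,P)=e_{191}(P,Q)^{-1}, expanding e_{191}(3*P + 131*Q,135*P + 114*Q) leaves e(P,Q)^det(M).
det M = 3*114 - 131*135 = -17343 = 38 (mod 191); 38^{-1} = 186 (mod 191).
n = 191 = (10111111)_2 (8 bits, wt 7); accumulate f_{191,P'}(Q'+S)/f_{191,P'}(S) along the 7-step ladder.
The quotient is 47967919739889 + 46811648470099*t.
Hence e(P,Q) = 38030136040162 + 41582361622432*t in F_{50443305883483^2}^*.

38030136040162 + 41582361622432*t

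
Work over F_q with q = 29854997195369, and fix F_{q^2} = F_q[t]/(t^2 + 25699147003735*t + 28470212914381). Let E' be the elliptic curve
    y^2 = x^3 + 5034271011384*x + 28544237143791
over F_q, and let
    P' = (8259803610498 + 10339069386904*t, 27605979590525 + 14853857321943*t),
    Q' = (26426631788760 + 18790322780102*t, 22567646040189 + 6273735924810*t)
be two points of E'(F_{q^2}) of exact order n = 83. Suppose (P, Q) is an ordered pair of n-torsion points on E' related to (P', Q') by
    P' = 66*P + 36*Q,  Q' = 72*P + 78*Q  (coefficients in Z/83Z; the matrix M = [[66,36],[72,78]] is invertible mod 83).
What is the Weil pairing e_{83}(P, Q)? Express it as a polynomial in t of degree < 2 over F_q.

The 83-Weil pairing on E[83] over F_{29854997195369} is alternating-bilinear: e_{83}(P',Q') = e_{83}(P,Q)^det(M).
det M = 66*78 - 36*72 = 2556 = 66 (mod 83); 66^{-1} = 39 (mod 83).
Build f_{83,P'} and f_{83,Q'} via the 7-bit ladder of 83=1010011_2; evaluate at shifted divisors; quotient in F_{29854997195369^2}.
Miller gives e_{83}(P',Q') = 434232659873 + 13019392024774*t in F_{29854997195369^2}.
e_{83}(P,Q) = (434232659873 + 13019392024774*t)^{39} = 13388080940061 + 12875350644511*t.

13388080940061 + 12875350644511*t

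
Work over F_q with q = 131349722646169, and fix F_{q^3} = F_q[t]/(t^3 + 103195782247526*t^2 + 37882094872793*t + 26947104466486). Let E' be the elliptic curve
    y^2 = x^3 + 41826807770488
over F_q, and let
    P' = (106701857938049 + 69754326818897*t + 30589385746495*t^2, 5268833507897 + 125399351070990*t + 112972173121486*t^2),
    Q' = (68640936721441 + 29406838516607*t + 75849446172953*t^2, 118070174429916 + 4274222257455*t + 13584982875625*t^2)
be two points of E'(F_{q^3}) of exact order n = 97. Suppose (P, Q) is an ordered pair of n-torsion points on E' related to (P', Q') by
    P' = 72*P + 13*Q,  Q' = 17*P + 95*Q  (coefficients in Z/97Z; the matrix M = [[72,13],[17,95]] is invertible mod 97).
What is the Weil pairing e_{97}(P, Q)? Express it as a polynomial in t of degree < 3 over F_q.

44190993111101 + 59721804994953*t + 66859493746167*t^2

e_{97} is bilinear + alternating on E[97], so e_{97}(72*P + 13*Q, 17*P + 95*Q) = e_{97}(P,Q)^(72*95-13*17).
Inverting 23 mod 97: 38. Thus e_{97}(P,Q) = e(P',Q')^{38}.
Run Miller on y^2=x^3+41826807770488 over F_{131349722646169}: ladder 1100001 (7 bits); e = f_P(D_Q)/f_Q(D_P).
f_P(D_Q)/f_Q(D_P) = 87678834368225 + 68012269650689*t + 109941185750861*t^2.
(87678834368225 + 68012269650689*t + 109941185750861*t^2)^{38} mod (131349722646169,f) = 44190993111101 + 59721804994953*t + 66859493746167*t^2.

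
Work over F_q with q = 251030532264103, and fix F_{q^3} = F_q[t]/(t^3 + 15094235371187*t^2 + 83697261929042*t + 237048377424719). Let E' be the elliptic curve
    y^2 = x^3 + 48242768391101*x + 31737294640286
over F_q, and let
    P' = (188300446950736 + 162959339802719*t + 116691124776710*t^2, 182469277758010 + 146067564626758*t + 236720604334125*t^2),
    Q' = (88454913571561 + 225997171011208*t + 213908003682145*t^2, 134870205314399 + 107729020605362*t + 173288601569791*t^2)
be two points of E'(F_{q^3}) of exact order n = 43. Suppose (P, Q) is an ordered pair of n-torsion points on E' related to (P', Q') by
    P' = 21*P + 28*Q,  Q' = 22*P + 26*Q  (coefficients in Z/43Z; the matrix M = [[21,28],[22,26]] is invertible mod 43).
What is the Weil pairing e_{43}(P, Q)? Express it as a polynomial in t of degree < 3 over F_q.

Alternating bilinearity on E[43] (values in mu_{43} in F_{251030532264103^3}) gives e(P',Q') = e(P,Q)^det(M).
Inverting 16 mod 43: 35. Thus e_{43}(P,Q) = e(P',Q')^{35}.
6-bit Miller (101011) on E'/F_{251030532264103} with a'=48242768391101, b'=31737294640286: accumulate tangent/chord ratios at Q'+S and P'+S'.
Result: e(P',Q') = 196028192127129 + 176520585830366*t + 240732037379640*t^2.
Finally e_{43}(P,Q) = 177276595602531 + 220083254900047*t + 6671456200193*t^2.

177276595602531 + 220083254900047*t + 6671456200193*t^2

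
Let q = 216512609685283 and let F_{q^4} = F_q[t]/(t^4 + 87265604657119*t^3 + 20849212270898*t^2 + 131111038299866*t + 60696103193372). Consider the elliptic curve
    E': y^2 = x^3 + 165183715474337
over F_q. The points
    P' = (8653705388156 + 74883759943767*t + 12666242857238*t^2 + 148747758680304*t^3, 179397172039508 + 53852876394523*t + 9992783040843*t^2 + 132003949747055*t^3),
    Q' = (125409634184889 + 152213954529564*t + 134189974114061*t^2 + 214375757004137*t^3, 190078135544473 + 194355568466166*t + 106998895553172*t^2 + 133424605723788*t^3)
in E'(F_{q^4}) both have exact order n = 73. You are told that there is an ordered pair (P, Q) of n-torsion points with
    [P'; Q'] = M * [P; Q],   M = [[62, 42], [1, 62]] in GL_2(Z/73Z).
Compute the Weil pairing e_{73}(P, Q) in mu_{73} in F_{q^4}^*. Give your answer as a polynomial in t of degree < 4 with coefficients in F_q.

141402402245824 + 106474046211200*t + 94881258880210*t^2 + 135580924069158*t^3

e_{73} is bilinear + alternating on E[73], so e_{73}(62*P + 42*Q, 1*P + 62*Q) = e_{73}(P,Q)^(62*62-42*1).
det(M) mod 73 = 6; its inverse in (Z/73)^* is 61 (check: 6*61 mod 73 = 1).
Run Miller on y^2=x^3+165183715474337 over F_{216512609685283}: ladder 1001001 (7 bits); e = f_P(D_Q)/f_Q(D_P).
Miller gives e_{73}(P',Q') = 11590569556183 + 18762302149378*t + 116086812950373*t^2 + 203441683575425*t^3 in F_{216512609685283^4}.
Finally e_{73}(P,Q) = 141402402245824 + 106474046211200*t + 94881258880210*t^2 + 135580924069158*t^3.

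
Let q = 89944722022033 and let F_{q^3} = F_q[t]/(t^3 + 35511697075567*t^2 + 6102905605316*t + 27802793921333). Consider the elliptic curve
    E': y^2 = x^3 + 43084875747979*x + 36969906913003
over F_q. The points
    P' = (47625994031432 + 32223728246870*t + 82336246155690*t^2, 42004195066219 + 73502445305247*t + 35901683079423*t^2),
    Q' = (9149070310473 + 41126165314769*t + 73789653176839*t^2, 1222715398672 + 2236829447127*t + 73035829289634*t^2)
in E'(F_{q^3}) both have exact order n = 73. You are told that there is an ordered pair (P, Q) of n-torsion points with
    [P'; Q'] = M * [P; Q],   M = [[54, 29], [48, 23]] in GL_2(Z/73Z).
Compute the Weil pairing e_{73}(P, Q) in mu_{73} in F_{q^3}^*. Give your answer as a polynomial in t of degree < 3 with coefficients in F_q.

e_{73}(aP+bQ,cP+dQ) = e_{73}(P,Q)^(ad-bc); with (a,b,c,d)=(54,29,48,23) this gives the det-73 law.
Inverting 69 mod 73: 18. Thus e_{73}(P,Q) = e(P',Q')^{18}.
n = 73 = (1001001)_2 (7 bits, wt 3); accumulate f_{73,P'}(Q'+S)/f_{73,P'}(S) along the 6-step ladder.
So e_{73}(P',Q') = 35762568222397 + 64800151377548*t + 47482216647071*t^2.
Raise to 18: e(P,Q) = 28029601401944 + 25033521791415*t + 13826550691405*t^2 in mu_{73}.

28029601401944 + 25033521791415*t + 13826550691405*t^2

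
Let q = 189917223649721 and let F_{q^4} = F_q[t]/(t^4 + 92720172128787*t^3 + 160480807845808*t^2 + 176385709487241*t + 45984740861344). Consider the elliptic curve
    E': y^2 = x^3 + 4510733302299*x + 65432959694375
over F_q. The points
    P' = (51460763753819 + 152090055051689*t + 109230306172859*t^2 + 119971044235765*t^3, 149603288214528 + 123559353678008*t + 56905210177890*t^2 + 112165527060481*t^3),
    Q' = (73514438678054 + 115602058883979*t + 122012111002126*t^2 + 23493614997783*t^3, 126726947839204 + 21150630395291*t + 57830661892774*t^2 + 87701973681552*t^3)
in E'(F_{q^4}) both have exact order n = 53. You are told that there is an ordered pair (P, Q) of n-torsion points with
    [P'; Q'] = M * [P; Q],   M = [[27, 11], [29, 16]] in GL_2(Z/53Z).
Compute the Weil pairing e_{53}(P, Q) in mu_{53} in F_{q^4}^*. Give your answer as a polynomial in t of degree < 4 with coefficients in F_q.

Under M = [[27,11],[29,16]] in GL_2(Z/53), e_{53}(P',Q') = e_{53}(P,Q)^(27*16-11*29 mod 53).
det(M) mod 53 = 7; its inverse in (Z/53)^* is 38 (check: 7*38 mod 53 = 1).
Run Miller on y^2=x^3+4510733302299*x+65432959694375 over F_{189917223649721}: ladder 110101 (6 bits); e = f_P(D_Q)/f_Q(D_P).
The quotient is 86383789585931 + 165634884026780*t + 7007799618497*t^2 + 169008572575113*t^3.
Raise to 38: e(P,Q) = 135493935355987 + 87080922626566*t + 162981450061327*t^2 + 177817890667060*t^3 in mu_{53}.

135493935355987 + 87080922626566*t + 162981450061327*t^2 + 177817890667060*t^3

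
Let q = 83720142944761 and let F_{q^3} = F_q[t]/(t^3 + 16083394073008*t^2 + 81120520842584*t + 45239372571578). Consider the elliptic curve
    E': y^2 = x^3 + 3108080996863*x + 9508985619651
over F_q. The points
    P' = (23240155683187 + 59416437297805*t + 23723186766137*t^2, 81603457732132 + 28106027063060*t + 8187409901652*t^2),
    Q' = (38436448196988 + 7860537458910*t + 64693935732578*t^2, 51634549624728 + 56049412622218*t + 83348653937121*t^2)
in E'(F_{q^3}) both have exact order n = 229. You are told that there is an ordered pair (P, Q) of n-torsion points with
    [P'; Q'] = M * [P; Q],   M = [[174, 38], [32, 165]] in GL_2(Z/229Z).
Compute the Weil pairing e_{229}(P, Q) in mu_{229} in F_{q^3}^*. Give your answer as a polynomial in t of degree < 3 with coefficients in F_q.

Alternating bilinearity on E[229] (values in mu_{229} in F_{83720142944761^3}) gives e(P',Q') = e(P,Q)^det(M).
det M = 174*165 - 38*32 = 27494 = 14 (mod 229); 14^{-1} = 180 (mod 229).
n = 229 = (11100101)_2 (8 bits, wt 5); accumulate f_{229,P'}(Q'+S)/f_{229,P'}(S) along the 7-step ladder.
f_P(D_Q)/f_Q(D_P) = 60474694192974 + 47277212223679*t + 55277587108839*t^2.
Finally e_{229}(P,Q) = 12023001546134 + 23428186171800*t + 52960352908673*t^2.

12023001546134 + 23428186171800*t + 52960352908673*t^2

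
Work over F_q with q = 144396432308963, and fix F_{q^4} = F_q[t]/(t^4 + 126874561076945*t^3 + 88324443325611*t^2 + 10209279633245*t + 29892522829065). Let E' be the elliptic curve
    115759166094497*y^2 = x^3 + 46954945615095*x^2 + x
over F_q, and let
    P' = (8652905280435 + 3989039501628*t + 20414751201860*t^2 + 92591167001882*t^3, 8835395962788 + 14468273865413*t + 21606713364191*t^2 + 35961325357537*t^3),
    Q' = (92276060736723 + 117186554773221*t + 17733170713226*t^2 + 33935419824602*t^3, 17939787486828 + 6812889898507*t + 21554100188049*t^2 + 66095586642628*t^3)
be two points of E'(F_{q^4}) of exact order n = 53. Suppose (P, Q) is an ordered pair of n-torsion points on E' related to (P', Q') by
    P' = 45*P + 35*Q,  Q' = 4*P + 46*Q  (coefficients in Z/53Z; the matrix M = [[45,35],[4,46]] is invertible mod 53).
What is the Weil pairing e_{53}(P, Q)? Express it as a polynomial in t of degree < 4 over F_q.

113887010427613 + 108244865940587*t + 84727499504048*t^2 + 100014118494786*t^3

Alternating bilinearity on E[53] (values in mu_{53} in F_{144396432308963^4}) gives e(P',Q') = e(P,Q)^det(M).
So e_{53}(P,Q) = e_{53}(P',Q')^{41}, since 22*41 = 1 mod 53.
Montgomery->Weierstrass: x_W = 64102633774437*x+84142320195438, y_W=64102633774437*y on F_{144396432308963}; lands on y^2=x^3+2869836849264*x+91477940468781.
Miller loop for e_{53} over F_{144396432308963^4}: bits of 53 = 110101; 5 double steps + 3 add steps, l/v at each.
Result: e(P',Q') = 129529109389059 + 138072170666099*t + 47852716997970*t^2 + 55975518477670*t^3.
Thus e_{53}(P,Q) = 113887010427613 + 108244865940587*t + 84727499504048*t^2 + 100014118494786*t^3.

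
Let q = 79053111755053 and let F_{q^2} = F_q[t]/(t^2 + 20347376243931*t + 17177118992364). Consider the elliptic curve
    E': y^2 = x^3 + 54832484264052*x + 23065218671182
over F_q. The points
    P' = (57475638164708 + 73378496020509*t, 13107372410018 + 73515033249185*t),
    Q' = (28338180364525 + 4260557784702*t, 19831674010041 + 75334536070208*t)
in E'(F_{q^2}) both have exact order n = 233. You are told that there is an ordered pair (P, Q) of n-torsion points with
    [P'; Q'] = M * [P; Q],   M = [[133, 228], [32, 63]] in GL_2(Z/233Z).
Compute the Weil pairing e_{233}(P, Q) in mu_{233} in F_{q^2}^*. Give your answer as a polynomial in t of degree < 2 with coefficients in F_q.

59322241575617 + 47624975923330*t

Alternating bilinearity on E[233] (values in mu_{233} in F_{79053111755053^2}) gives e(P',Q') = e(P,Q)^det(M).
det(M) mod 233 = 151; its inverse in (Z/233)^* is 179 (check: 151*179 mod 233 = 1).
Miller loop for e_{233} over F_{79053111755053^2}: bits of 233 = 11101001; 7 double steps + 4 add steps, l/v at each.
e_{233}(P',Q') = 48601019816116 + 68279905075817*t.
(48601019816116 + 68279905075817*t)^{179} mod (79053111755053,f) = 59322241575617 + 47624975923330*t.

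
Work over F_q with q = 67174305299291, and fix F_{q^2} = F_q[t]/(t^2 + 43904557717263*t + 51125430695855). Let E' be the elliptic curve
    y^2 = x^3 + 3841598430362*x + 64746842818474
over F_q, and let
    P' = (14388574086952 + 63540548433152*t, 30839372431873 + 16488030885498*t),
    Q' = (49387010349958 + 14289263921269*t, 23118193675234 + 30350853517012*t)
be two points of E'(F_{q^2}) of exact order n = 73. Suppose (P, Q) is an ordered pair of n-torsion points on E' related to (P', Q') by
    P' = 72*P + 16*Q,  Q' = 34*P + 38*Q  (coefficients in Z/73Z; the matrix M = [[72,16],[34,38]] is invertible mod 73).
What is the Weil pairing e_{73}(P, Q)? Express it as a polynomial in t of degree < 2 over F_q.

Since e_{73}(P,P)=e_{73}(Q,Q)=1 and e_{73}(Q,P)=e_{73}(P,Q)^{-1}, expanding e_{73}(72*P + 16*Q,34*P + 38*Q) leaves e(P,Q)^det(M).
So e_{73}(P,Q) = e_{73}(P',Q')^{37}, since 2*37 = 1 mod 73.
Build f_{73,P'} and f_{73,Q'} via the 7-bit ladder of 73=1001001_2; evaluate at shifted divisors; quotient in F_{67174305299291^2}.
e_{73}(P',Q') = 52345559807090 + 3085291514099*t.
Hence e(P,Q) = 3257866276323 + 7247037357595*t in F_{67174305299291^2}^*.

3257866276323 + 7247037357595*t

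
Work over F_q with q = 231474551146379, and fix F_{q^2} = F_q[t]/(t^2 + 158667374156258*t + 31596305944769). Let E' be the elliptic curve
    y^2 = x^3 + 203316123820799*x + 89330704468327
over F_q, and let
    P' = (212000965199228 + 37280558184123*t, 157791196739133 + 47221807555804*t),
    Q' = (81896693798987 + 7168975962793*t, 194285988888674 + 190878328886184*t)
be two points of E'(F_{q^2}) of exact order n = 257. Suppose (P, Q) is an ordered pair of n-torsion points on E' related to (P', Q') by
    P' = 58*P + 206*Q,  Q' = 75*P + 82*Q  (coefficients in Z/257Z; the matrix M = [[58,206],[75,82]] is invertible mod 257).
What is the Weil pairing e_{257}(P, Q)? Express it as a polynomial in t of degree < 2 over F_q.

70573766088351 + 26472770065336*t

The 257-Weil pairing on E[257] over F_{231474551146379} is alternating-bilinear: e_{257}(P',Q') = e_{257}(P,Q)^det(M).
So e_{257}(P,Q) = e_{257}(P',Q')^{18}, since 100*18 = 1 mod 257.
n = 257 = (100000001)_2 (9 bits, wt 2); accumulate f_{257,P'}(Q'+S)/f_{257,P'}(S) along the 8-step ladder.
Result: e(P',Q') = 95865095682059 + 36985243935706*t.
Raise to 18: e(P,Q) = 70573766088351 + 26472770065336*t in mu_{257}.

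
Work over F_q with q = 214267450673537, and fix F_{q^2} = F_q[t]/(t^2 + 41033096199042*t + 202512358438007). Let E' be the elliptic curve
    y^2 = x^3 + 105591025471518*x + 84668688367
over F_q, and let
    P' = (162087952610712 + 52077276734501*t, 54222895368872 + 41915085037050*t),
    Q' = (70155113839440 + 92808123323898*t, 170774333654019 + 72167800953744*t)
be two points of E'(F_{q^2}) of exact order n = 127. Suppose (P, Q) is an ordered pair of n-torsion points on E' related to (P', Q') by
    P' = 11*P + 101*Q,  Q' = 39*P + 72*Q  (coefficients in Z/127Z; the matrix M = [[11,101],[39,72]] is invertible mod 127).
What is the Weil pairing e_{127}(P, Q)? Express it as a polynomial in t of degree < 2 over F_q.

e_{127} is bilinear + alternating on E[127], so e_{127}(11*P + 101*Q, 39*P + 72*Q) = e_{127}(P,Q)^(11*72-101*39).
11*72 - 101*39 = -3147; reduced mod 127: det = 28, inverse 59.
Miller loop for e_{127} over F_{214267450673537^2}: bits of 127 = 1111111; 6 double steps + 6 add steps, l/v at each.
Miller gives e_{127}(P',Q') = 108826783034170 + 160829108255618*t in F_{214267450673537^2}.
(108826783034170 + 160829108255618*t)^{59} mod (214267450673537,f) = 96793853206197 + 150920588955767*t.

96793853206197 + 150920588955767*t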